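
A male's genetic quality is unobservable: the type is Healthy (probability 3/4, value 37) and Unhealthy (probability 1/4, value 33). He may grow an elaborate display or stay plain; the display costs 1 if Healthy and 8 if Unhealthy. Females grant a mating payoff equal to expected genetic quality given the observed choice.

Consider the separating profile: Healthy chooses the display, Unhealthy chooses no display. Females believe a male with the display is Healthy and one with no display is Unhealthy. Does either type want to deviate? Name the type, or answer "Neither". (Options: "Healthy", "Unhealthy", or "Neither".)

Neither

The display pays 37; no display pays 33.
Healthy: assigned the display, nets 37 − 1 = 36; deviating to no display nets 33.
Unhealthy: assigned no display, nets 33; deviating to the display nets 37 − 8 = 29.
Both types strictly prefer their assigned action; no profitable deviation.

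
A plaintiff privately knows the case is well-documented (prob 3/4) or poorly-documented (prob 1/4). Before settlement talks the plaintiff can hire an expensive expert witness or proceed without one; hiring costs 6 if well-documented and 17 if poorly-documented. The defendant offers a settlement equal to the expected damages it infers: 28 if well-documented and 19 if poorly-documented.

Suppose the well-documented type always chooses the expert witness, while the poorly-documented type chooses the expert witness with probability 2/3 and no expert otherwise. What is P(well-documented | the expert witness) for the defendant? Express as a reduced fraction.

9/11

P(the expert witness) = (3/4)·1 + (1/4)·(2/3) = 11/12.
By Bayes' rule, P(well-documented | the expert witness) = (3/4) / (11/12) = 9/11.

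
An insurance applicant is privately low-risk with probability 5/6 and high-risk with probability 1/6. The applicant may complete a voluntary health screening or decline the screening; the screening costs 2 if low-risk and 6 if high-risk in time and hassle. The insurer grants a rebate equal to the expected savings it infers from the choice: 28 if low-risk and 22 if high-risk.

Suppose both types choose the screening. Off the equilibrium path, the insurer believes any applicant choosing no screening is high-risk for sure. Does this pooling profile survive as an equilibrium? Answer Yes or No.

On path, the insurer holds the prior and pays 5/6·28 + 1/6·22 = 27. Off path (no screening), believing high-risk, it pays 22.
low-risk: the screening nets 27 − 2 = 25; no screening nets 22. low-risk stays.
high-risk: the screening nets 27 − 6 = 21; no screening nets 22. high-risk would deviate.
A type deviates, so pooling fails.

No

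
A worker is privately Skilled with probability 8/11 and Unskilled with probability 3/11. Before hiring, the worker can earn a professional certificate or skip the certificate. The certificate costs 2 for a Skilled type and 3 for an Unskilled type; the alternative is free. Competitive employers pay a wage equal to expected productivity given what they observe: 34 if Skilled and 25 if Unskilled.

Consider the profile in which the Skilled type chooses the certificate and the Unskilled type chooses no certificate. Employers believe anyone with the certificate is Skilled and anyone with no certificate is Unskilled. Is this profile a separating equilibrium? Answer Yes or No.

Under these beliefs, the certificate earns wage 34 and no certificate earns wage 25.
Skilled: the certificate nets 34 − 2 = 32; no certificate nets 25. Skilled prefers the certificate.
Unskilled: the certificate nets 34 − 3 = 31; no certificate nets 25. Unskilled would deviate to the certificate.
Unskilled has a profitable deviation, so the profile is not an equilibrium.

No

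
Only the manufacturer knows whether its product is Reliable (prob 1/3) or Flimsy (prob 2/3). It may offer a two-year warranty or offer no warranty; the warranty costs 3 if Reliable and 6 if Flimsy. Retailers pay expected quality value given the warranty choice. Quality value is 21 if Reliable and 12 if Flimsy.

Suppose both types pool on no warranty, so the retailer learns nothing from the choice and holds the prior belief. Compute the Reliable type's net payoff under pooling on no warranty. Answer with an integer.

15

Pooled price = 1/3·21 + 2/3·12 = 15.
Reliable pays no cost for no warranty, so net payoff = 15.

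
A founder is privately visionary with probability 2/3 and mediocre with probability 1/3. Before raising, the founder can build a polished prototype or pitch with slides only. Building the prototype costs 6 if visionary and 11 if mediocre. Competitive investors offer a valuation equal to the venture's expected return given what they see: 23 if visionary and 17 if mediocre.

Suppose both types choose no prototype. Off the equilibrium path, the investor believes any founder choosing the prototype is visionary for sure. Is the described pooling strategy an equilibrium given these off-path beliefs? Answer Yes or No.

On path, the investor holds the prior and pays 2/3·23 + 1/3·17 = 21. Off path (the prototype), believing visionary, it pays 23.
visionary: no prototype nets 21; the prototype nets 23 − 6 = 17. visionary stays.
mediocre: no prototype nets 21; the prototype nets 23 − 11 = 12. mediocre stays.
No type deviates, so pooling is sustained.

Yes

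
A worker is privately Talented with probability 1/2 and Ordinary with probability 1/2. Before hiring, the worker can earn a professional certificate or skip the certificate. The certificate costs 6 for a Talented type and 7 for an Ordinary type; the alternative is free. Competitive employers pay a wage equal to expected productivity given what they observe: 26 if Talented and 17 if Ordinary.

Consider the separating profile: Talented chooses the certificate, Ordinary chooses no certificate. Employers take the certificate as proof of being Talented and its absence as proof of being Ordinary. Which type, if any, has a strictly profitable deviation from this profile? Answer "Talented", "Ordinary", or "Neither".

Ordinary

The certificate pays 26; no certificate pays 17.
Talented: assigned the certificate, nets 26 − 6 = 20; deviating to no certificate nets 17.
Ordinary: assigned no certificate, nets 17; deviating to the certificate nets 26 − 7 = 19.
The Ordinary type gains 2 by deviating.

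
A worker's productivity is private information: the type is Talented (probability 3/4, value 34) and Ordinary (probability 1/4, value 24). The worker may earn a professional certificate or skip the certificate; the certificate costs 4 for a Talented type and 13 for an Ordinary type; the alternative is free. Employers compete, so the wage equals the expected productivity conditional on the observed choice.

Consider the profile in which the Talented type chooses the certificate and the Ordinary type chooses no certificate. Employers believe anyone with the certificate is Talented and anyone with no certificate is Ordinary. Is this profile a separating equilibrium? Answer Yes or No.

Under these beliefs, the certificate earns wage 34 and no certificate earns wage 24.
Talented: the certificate nets 34 − 4 = 30; no certificate nets 24. Talented prefers the certificate.
Ordinary: the certificate nets 34 − 13 = 21; no certificate nets 24. Ordinary prefers no certificate.
Neither type deviates, so the separating profile is an equilibrium.

Yes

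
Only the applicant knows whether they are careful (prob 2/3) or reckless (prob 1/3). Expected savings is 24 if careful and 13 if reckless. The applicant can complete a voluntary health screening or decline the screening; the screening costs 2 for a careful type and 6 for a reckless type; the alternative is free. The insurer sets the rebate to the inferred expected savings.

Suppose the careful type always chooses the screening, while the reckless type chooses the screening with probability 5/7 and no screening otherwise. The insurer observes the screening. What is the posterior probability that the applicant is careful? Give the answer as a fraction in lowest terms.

P(the screening) = (2/3)·1 + (1/3)·(5/7) = 19/21.
By Bayes' rule, P(careful | the screening) = (2/3) / (19/21) = 14/19.

14/19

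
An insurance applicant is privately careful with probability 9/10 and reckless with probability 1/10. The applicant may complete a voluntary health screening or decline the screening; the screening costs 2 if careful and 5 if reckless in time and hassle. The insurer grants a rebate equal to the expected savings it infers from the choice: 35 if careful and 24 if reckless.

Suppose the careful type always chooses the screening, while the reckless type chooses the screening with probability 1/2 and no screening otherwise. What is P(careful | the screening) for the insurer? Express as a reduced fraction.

18/19

P(the screening) = (9/10)·1 + (1/10)·(1/2) = 19/20.
By Bayes' rule, P(careful | the screening) = (9/10) / (19/20) = 18/19.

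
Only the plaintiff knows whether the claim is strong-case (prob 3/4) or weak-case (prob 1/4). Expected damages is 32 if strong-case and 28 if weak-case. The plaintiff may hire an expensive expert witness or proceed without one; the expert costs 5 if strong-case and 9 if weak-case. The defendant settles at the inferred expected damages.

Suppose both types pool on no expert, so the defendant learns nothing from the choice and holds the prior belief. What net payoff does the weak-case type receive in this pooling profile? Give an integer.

Pooled settlement = 3/4·32 + 1/4·28 = 31.
weak-case pays no cost for no expert, so net payoff = 31.

31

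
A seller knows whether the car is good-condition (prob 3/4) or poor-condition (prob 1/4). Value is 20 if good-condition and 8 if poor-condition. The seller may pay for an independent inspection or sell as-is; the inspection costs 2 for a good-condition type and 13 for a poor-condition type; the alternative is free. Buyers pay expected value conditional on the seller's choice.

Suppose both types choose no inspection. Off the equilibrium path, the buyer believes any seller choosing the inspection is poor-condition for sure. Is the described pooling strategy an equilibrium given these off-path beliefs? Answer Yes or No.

Yes

On path, the buyer holds the prior and pays 3/4·20 + 1/4·8 = 17. Off path (the inspection), believing poor-condition, it pays 8.
good-condition: no inspection nets 17; the inspection nets 8 − 2 = 6. good-condition stays.
poor-condition: no inspection nets 17; the inspection nets 8 − 13 = -5. poor-condition stays.
No type deviates, so pooling is sustained.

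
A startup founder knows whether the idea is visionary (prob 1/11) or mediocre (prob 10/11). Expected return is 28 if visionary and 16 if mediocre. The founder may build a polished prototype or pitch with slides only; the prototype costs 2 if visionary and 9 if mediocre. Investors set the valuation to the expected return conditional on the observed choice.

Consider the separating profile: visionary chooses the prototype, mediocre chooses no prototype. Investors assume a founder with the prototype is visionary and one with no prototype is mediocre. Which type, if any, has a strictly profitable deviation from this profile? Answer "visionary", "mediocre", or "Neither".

The prototype pays 28; no prototype pays 16.
visionary: assigned the prototype, nets 28 − 2 = 26; deviating to no prototype nets 16.
mediocre: assigned no prototype, nets 16; deviating to the prototype nets 28 − 9 = 19.
The mediocre type gains 3 by deviating.

mediocre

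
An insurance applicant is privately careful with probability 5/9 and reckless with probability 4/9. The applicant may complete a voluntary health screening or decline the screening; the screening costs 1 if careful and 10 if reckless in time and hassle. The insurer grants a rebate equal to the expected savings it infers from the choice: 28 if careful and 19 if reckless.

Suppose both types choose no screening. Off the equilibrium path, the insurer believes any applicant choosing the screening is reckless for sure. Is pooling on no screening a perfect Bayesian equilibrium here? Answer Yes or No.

Yes

On path, the insurer holds the prior and pays 5/9·28 + 4/9·19 = 24. Off path (the screening), believing reckless, it pays 19.
careful: no screening nets 24; the screening nets 19 − 1 = 18. careful stays.
reckless: no screening nets 24; the screening nets 19 − 10 = 9. reckless stays.
No type deviates, so pooling is sustained.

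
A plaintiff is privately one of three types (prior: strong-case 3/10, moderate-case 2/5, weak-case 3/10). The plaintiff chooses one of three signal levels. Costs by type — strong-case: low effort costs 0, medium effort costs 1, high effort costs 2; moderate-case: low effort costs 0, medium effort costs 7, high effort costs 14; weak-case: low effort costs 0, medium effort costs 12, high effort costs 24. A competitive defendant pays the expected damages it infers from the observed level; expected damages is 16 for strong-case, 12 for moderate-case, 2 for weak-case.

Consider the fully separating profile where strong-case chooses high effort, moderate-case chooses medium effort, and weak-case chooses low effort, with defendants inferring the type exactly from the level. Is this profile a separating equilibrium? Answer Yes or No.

Yes

Separating settlements: high effort → 16, medium effort → 12, low effort → 2.
strong-case (assigned high effort): low effort: 2 − 0 = 2; medium effort: 12 − 1 = 11; high effort: 16 − 2 = 14. strong-case stays.
moderate-case (assigned medium effort): low effort: 2 − 0 = 2; medium effort: 12 − 7 = 5; high effort: 16 − 14 = 2. moderate-case stays.
weak-case (assigned low effort): low effort: 2 − 0 = 2; medium effort: 12 − 12 = 0; high effort: 16 − 24 = -8. weak-case stays.
Every type prefers its assigned level; separation holds.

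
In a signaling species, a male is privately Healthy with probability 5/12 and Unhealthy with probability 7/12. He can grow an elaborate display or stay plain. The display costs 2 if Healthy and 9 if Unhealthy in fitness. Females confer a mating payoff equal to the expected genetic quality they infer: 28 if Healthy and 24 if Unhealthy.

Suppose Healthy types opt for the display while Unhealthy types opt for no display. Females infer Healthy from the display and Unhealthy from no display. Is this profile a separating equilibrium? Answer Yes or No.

Yes

Under these beliefs, the display earns mating payoff 28 and no display earns mating payoff 24.
Healthy: the display nets 28 − 2 = 26; no display nets 24. Healthy prefers the display.
Unhealthy: the display nets 28 − 9 = 19; no display nets 24. Unhealthy prefers no display.
Neither type deviates, so the separating profile is an equilibrium.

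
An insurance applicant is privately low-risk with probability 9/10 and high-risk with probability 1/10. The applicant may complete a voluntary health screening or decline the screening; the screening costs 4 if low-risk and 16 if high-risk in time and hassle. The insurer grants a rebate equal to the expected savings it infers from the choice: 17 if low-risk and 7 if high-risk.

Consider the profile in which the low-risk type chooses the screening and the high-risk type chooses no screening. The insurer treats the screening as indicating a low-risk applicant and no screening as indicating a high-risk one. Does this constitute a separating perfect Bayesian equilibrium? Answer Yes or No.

Yes

Under these beliefs, the screening earns rebate 17 and no screening earns rebate 7.
low-risk: the screening nets 17 − 4 = 13; no screening nets 7. low-risk prefers the screening.
high-risk: the screening nets 17 − 16 = 1; no screening nets 7. high-risk prefers no screening.
Neither type deviates, so the separating profile is an equilibrium.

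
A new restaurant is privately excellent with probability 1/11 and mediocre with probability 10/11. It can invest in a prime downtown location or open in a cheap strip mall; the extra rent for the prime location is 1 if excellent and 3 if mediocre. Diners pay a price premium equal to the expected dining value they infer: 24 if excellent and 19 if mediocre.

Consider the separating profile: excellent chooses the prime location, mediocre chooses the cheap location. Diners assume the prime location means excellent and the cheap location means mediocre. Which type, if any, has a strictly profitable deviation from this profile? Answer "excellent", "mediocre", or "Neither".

The prime location pays 24; the cheap location pays 19.
excellent: assigned the prime location, nets 24 − 1 = 23; deviating to the cheap location nets 19.
mediocre: assigned the cheap location, nets 19; deviating to the prime location nets 24 − 3 = 21.
The mediocre type gains 2 by deviating.

mediocre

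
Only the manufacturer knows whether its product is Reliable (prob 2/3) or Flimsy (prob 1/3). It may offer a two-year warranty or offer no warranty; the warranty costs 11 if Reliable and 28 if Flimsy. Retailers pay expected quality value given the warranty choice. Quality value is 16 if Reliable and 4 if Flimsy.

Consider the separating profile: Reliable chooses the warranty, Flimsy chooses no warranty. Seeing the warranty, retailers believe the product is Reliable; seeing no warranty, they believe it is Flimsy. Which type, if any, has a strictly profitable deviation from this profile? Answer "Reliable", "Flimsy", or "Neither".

The warranty pays 16; no warranty pays 4.
Reliable: assigned the warranty, nets 16 − 11 = 5; deviating to no warranty nets 4.
Flimsy: assigned no warranty, nets 4; deviating to the warranty nets 16 − 28 = -12.
Both types strictly prefer their assigned action; no profitable deviation.

Neither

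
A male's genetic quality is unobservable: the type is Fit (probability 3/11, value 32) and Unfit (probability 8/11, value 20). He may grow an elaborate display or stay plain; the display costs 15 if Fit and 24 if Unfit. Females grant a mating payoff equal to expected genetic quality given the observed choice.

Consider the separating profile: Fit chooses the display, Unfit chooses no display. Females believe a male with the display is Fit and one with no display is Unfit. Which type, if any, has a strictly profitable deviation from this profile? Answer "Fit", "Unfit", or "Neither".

The display pays 32; no display pays 20.
Fit: assigned the display, nets 32 − 15 = 17; deviating to no display nets 20.
Unfit: assigned no display, nets 20; deviating to the display nets 32 − 24 = 8.
The Fit type gains 3 by deviating.

Fit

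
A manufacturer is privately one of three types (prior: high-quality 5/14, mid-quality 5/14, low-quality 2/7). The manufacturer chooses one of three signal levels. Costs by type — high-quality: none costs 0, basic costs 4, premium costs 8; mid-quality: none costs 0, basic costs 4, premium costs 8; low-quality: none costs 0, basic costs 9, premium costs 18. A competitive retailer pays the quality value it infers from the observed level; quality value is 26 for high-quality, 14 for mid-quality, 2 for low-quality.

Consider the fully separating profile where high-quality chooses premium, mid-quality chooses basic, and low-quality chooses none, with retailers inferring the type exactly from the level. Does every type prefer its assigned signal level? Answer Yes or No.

Separating prices: premium → 26, basic → 14, none → 2.
high-quality (assigned premium): none: 2 − 0 = 2; basic: 14 − 4 = 10; premium: 26 − 8 = 18. high-quality stays.
mid-quality (assigned basic): none: 2 − 0 = 2; basic: 14 − 4 = 10; premium: 26 − 8 = 18. mid-quality prefers premium.
low-quality (assigned none): none: 2 − 0 = 2; basic: 14 − 9 = 5; premium: 26 − 18 = 8. low-quality prefers premium.
At least one type deviates; the separating profile fails.

No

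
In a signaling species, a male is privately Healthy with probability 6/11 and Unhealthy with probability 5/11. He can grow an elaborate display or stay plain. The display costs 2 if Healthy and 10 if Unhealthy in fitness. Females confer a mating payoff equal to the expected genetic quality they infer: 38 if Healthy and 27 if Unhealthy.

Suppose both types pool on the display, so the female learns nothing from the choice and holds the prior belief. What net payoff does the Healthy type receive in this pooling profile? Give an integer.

31

Pooled mating payoff = 6/11·38 + 5/11·27 = 33.
Healthy pays cost 2 for the display, so net payoff = 33 − 2 = 31.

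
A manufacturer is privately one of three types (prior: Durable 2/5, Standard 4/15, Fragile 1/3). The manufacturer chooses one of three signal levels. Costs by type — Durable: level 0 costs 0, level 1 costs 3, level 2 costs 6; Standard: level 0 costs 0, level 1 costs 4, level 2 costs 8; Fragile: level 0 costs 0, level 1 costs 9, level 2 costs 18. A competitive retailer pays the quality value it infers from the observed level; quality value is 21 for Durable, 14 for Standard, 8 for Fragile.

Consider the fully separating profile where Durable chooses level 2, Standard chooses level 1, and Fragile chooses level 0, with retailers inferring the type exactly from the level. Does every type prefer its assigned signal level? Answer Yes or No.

Separating prices: level 2 → 21, level 1 → 14, level 0 → 8.
Durable (assigned level 2): level 0: 8 − 0 = 8; level 1: 14 − 3 = 11; level 2: 21 − 6 = 15. Durable stays.
Standard (assigned level 1): level 0: 8 − 0 = 8; level 1: 14 − 4 = 10; level 2: 21 − 8 = 13. Standard prefers level 2.
Fragile (assigned level 0): level 0: 8 − 0 = 8; level 1: 14 − 9 = 5; level 2: 21 − 18 = 3. Fragile stays.
At least one type deviates; the separating profile fails.

No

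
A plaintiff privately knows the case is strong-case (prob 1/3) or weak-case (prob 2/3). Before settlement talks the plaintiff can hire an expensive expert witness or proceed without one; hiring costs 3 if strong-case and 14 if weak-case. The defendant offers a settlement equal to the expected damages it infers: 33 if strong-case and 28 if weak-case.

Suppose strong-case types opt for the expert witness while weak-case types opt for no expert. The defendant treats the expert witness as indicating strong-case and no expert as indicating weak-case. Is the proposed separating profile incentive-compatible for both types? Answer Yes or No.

Under these beliefs, the expert witness earns settlement 33 and no expert earns settlement 28.
strong-case: the expert witness nets 33 − 3 = 30; no expert nets 28. strong-case prefers the expert witness.
weak-case: the expert witness nets 33 − 14 = 19; no expert nets 28. weak-case prefers no expert.
Neither type deviates, so the separating profile is an equilibrium.

Yes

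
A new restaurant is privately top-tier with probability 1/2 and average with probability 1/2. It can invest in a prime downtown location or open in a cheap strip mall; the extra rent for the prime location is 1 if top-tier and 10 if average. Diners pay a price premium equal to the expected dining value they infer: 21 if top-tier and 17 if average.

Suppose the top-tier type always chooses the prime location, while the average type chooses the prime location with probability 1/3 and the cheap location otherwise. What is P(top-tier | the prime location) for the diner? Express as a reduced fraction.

3/4

P(the prime location) = (1/2)·1 + (1/2)·(1/3) = 2/3.
By Bayes' rule, P(top-tier | the prime location) = (1/2) / (2/3) = 3/4.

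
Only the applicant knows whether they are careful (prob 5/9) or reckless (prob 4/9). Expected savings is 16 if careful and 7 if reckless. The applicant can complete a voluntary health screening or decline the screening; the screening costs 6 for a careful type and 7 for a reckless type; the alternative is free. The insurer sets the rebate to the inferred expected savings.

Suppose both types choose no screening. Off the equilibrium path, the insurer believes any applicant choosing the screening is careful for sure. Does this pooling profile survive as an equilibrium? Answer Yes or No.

Yes

On path, the insurer holds the prior and pays 5/9·16 + 4/9·7 = 12. Off path (the screening), believing careful, it pays 16.
careful: no screening nets 12; the screening nets 16 − 6 = 10. careful stays.
reckless: no screening nets 12; the screening nets 16 − 7 = 9. reckless stays.
No type deviates, so pooling is sustained.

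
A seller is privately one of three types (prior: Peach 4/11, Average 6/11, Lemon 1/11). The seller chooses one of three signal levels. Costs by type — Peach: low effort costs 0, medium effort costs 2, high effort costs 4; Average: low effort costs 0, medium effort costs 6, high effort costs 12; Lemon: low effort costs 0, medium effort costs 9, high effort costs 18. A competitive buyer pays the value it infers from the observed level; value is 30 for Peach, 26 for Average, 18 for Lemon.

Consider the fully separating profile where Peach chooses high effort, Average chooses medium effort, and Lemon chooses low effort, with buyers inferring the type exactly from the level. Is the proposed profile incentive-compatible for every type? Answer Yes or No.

Separating prices: high effort → 30, medium effort → 26, low effort → 18.
Peach (assigned high effort): low effort: 18 − 0 = 18; medium effort: 26 − 2 = 24; high effort: 30 − 4 = 26. Peach stays.
Average (assigned medium effort): low effort: 18 − 0 = 18; medium effort: 26 − 6 = 20; high effort: 30 − 12 = 18. Average stays.
Lemon (assigned low effort): low effort: 18 − 0 = 18; medium effort: 26 − 9 = 17; high effort: 30 − 18 = 12. Lemon stays.
Every type prefers its assigned level; separation holds.

Yes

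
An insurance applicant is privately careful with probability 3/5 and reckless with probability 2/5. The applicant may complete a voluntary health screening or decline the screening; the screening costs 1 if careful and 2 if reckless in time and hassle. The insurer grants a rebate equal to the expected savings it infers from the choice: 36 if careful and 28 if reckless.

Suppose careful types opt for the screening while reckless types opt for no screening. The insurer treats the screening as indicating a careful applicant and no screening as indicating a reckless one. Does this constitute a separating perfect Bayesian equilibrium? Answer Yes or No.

No

Under these beliefs, the screening earns rebate 36 and no screening earns rebate 28.
careful: the screening nets 36 − 1 = 35; no screening nets 28. careful prefers the screening.
reckless: the screening nets 36 − 2 = 34; no screening nets 28. reckless would deviate to the screening.
reckless has a profitable deviation, so the profile is not an equilibrium.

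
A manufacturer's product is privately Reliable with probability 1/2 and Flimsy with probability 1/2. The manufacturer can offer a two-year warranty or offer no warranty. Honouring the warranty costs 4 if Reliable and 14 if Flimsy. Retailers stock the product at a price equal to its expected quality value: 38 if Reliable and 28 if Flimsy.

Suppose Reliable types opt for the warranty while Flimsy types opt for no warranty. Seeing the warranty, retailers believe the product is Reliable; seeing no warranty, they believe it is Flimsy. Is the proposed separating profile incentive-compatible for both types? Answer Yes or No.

Yes

Under these beliefs, the warranty earns price 38 and no warranty earns price 28.
Reliable: the warranty nets 38 − 4 = 34; no warranty nets 28. Reliable prefers the warranty.
Flimsy: the warranty nets 38 − 14 = 24; no warranty nets 28. Flimsy prefers no warranty.
Neither type deviates, so the separating profile is an equilibrium.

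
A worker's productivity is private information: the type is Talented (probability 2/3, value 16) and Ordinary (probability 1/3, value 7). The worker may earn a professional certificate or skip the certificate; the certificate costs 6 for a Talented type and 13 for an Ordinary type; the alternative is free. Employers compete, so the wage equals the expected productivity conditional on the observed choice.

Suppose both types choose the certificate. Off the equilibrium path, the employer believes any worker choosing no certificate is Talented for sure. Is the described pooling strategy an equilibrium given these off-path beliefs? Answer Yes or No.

No

On path, the employer holds the prior and pays 2/3·16 + 1/3·7 = 13. Off path (no certificate), believing Talented, it pays 16.
Talented: the certificate nets 13 − 6 = 7; no certificate nets 16. Talented would deviate.
Ordinary: the certificate nets 13 − 13 = 0; no certificate nets 16. Ordinary would deviate.
A type deviates, so pooling fails.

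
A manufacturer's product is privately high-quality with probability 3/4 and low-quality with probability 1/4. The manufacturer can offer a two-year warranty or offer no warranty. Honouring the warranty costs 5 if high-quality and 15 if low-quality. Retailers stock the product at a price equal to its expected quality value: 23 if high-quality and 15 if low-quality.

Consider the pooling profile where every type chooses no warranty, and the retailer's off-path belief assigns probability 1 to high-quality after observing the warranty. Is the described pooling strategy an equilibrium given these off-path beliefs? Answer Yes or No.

On path, the retailer holds the prior and pays 3/4·23 + 1/4·15 = 21. Off path (the warranty), believing high-quality, it pays 23.
high-quality: no warranty nets 21; the warranty nets 23 − 5 = 18. high-quality stays.
low-quality: no warranty nets 21; the warranty nets 23 − 15 = 8. low-quality stays.
No type deviates, so pooling is sustained.

Yes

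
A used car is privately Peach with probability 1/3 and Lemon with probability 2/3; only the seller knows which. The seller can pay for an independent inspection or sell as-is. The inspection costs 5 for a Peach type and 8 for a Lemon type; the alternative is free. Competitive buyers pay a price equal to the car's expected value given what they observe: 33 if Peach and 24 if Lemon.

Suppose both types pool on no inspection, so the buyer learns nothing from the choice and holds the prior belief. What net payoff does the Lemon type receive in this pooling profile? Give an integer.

27

Pooled price = 1/3·33 + 2/3·24 = 27.
Lemon pays no cost for no inspection, so net payoff = 27.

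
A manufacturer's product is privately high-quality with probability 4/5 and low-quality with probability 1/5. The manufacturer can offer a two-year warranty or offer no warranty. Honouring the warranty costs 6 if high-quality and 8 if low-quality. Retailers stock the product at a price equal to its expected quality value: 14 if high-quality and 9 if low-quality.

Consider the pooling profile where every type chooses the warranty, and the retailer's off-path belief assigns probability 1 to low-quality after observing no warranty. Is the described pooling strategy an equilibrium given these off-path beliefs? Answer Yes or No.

On path, the retailer holds the prior and pays 4/5·14 + 1/5·9 = 13. Off path (no warranty), believing low-quality, it pays 9.
high-quality: the warranty nets 13 − 6 = 7; no warranty nets 9. high-quality would deviate.
low-quality: the warranty nets 13 − 8 = 5; no warranty nets 9. low-quality would deviate.
A type deviates, so pooling fails.

No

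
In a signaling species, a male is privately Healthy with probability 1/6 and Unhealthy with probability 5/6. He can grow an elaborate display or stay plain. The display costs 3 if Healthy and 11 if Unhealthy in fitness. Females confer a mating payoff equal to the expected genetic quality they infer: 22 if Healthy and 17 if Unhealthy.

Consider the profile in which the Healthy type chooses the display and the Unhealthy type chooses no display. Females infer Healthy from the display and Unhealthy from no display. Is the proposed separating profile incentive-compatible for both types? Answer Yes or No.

Under these beliefs, the display earns mating payoff 22 and no display earns mating payoff 17.
Healthy: the display nets 22 − 3 = 19; no display nets 17. Healthy prefers the display.
Unhealthy: the display nets 22 − 11 = 11; no display nets 17. Unhealthy prefers no display.
Neither type deviates, so the separating profile is an equilibrium.

Yes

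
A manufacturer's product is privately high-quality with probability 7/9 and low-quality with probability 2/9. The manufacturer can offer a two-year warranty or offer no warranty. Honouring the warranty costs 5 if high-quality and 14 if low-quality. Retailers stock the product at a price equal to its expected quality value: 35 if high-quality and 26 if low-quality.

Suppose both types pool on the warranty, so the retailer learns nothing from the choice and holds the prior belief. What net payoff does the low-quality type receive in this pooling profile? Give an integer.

19

Pooled price = 7/9·35 + 2/9·26 = 33.
low-quality pays cost 14 for the warranty, so net payoff = 33 − 14 = 19.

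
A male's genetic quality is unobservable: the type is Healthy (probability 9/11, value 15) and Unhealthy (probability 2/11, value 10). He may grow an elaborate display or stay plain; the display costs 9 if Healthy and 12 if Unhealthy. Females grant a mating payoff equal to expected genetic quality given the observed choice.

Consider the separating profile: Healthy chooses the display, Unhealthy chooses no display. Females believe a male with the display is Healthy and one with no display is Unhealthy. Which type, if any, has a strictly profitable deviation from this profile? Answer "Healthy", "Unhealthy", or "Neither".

Healthy

The display pays 15; no display pays 10.
Healthy: assigned the display, nets 15 − 9 = 6; deviating to no display nets 10.
Unhealthy: assigned no display, nets 10; deviating to the display nets 15 − 12 = 3.
The Healthy type gains 4 by deviating.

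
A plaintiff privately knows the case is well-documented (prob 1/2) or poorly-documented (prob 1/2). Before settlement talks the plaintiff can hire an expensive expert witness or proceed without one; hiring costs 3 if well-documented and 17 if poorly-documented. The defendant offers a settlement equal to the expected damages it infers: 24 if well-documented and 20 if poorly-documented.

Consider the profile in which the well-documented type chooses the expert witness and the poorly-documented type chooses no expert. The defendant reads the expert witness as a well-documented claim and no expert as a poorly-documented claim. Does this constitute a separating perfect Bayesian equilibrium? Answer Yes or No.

Under these beliefs, the expert witness earns settlement 24 and no expert earns settlement 20.
well-documented: the expert witness nets 24 − 3 = 21; no expert nets 20. well-documented prefers the expert witness.
poorly-documented: the expert witness nets 24 − 17 = 7; no expert nets 20. poorly-documented prefers no expert.
Neither type deviates, so the separating profile is an equilibrium.

Yes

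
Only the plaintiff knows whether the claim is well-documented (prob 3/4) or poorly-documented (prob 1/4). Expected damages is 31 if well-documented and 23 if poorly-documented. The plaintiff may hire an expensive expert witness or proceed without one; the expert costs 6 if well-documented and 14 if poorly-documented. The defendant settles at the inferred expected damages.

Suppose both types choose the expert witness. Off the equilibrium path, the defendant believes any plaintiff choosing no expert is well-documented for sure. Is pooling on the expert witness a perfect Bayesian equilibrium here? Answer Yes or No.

No

On path, the defendant holds the prior and pays 3/4·31 + 1/4·23 = 29. Off path (no expert), believing well-documented, it pays 31.
well-documented: the expert witness nets 29 − 6 = 23; no expert nets 31. well-documented would deviate.
poorly-documented: the expert witness nets 29 − 14 = 15; no expert nets 31. poorly-documented would deviate.
A type deviates, so pooling fails.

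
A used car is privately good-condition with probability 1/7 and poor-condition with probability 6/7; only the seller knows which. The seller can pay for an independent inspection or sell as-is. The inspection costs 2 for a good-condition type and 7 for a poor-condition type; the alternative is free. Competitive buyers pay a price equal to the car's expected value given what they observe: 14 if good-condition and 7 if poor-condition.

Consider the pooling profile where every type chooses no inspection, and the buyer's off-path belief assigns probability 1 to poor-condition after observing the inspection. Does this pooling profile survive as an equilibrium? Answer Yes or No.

On path, the buyer holds the prior and pays 1/7·14 + 6/7·7 = 8. Off path (the inspection), believing poor-condition, it pays 7.
good-condition: no inspection nets 8; the inspection nets 7 − 2 = 5. good-condition stays.
poor-condition: no inspection nets 8; the inspection nets 7 − 7 = 0. poor-condition stays.
No type deviates, so pooling is sustained.

Yes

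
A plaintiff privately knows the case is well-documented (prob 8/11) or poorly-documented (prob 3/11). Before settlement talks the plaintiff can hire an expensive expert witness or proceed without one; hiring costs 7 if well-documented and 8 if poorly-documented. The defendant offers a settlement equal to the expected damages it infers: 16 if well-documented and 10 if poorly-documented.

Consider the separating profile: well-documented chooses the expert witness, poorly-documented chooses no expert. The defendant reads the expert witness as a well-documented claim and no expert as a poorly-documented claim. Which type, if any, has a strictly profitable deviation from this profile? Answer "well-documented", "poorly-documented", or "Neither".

The expert witness pays 16; no expert pays 10.
well-documented: assigned the expert witness, nets 16 − 7 = 9; deviating to no expert nets 10.
poorly-documented: assigned no expert, nets 10; deviating to the expert witness nets 16 − 8 = 8.
The well-documented type gains 1 by deviating.

well-documented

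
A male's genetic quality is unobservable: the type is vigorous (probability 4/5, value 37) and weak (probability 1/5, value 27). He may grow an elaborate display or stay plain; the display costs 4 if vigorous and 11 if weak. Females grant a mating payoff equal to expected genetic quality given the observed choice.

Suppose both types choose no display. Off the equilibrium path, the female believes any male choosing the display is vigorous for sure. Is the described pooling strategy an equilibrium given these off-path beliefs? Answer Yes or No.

Yes

On path, the female holds the prior and pays 4/5·37 + 1/5·27 = 35. Off path (the display), believing vigorous, it pays 37.
vigorous: no display nets 35; the display nets 37 − 4 = 33. vigorous stays.
weak: no display nets 35; the display nets 37 − 11 = 26. weak stays.
No type deviates, so pooling is sustained.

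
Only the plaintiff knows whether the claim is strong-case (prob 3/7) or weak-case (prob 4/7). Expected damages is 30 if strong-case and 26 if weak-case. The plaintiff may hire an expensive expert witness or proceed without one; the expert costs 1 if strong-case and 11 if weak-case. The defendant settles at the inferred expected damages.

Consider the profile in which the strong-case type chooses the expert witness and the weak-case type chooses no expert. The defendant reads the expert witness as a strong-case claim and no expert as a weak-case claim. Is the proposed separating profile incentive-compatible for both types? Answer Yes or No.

Yes

Under these beliefs, the expert witness earns settlement 30 and no expert earns settlement 26.
strong-case: the expert witness nets 30 − 1 = 29; no expert nets 26. strong-case prefers the expert witness.
weak-case: the expert witness nets 30 − 11 = 19; no expert nets 26. weak-case prefers no expert.
Neither type deviates, so the separating profile is an equilibrium.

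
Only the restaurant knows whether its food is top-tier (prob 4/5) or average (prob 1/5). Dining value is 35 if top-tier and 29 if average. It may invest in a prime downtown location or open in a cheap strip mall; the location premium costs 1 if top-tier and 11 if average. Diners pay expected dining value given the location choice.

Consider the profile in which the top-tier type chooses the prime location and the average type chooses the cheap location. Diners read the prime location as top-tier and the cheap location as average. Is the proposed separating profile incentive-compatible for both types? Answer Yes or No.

Yes

Under these beliefs, the prime location earns price premium 35 and the cheap location earns price premium 29.
top-tier: the prime location nets 35 − 1 = 34; the cheap location nets 29. top-tier prefers the prime location.
average: the prime location nets 35 − 11 = 24; the cheap location nets 29. average prefers the cheap location.
Neither type deviates, so the separating profile is an equilibrium.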